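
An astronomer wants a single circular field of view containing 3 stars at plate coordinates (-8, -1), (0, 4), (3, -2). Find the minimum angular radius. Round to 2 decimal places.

5.55

Call the three points A, B, C in the order given.
Side lengths²: AB² = 89, AC² = 122, BC² = 45.
Since AC² = 122 < 89 + 45 = 134, the triangle is acute, so the smallest enclosing circle is the circumcircle.
Circumcentre = (-103/42, -41/42), r² = 27145/882.
r = √(27145/882) ≈ 5.55.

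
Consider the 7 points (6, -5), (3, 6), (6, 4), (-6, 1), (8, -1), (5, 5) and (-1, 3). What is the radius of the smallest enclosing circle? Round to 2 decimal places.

The minimum enclosing circle of a finite set is fixed by two of the points (as a diameter) or three (as a circumcircle).
The farthest pair is (-6, 1)–(8, -1) with squared distance 200. The circle on this segment as diameter has centre (1, 0) and r² = 200/4 = 50.
Check (6, -5): distance² to centre = 50 ≤ 50, so it lies inside.
All remaining points lie in this disk, and no smaller disk contains both endpoints, so this is the minimum enclosing circle.
r = √50 ≈ 7.07.

7.07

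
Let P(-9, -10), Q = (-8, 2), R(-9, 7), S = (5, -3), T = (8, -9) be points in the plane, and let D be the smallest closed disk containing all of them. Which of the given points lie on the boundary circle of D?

By Welzl's lemma the MEC is supported by two points (diametrically opposite) or three points (on a circumcircle).
The minimum enclosing circle is determined by three boundary points: P, R, T.
Their circumcentre is (-33/34, -1.5) with r² = 79025/578.
The farthest remaining point Q is at distance² 35641/578 ≤ 79025/578.
The points at distance exactly r from the centre are P, R, T — 3 points.

P, R, T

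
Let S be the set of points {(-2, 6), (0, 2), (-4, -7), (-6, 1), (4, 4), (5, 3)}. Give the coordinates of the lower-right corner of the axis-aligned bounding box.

(5, -7)

x-range [-6, 5], y-range [-7, 6].
The lower-right corner is (5, -7).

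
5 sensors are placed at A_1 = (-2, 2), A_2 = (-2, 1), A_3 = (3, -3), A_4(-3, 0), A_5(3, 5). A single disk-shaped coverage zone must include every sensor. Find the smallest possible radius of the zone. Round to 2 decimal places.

By Welzl's lemma the MEC is supported by two points (diametrically opposite) or three points (on a circumcircle).
The minimum enclosing circle is determined by three boundary points: A_3, A_4, A_5.
Their circumcentre is (1.25, 1) with r² = 19.0625.
The farthest remaining point A_1 is at distance² 11.5625 ≤ 19.0625.
r = √(19.0625) ≈ 4.37.

4.37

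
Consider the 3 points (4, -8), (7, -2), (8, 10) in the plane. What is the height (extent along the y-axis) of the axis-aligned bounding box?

max y = 10, min y = -8, so height = 18.

18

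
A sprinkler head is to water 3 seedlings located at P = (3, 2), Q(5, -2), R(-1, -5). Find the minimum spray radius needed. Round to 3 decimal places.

Side lengths²: PQ² = 20, PR² = 65, QR² = 45.
Since PR² = 65 ≥ 45 + 20 = 65, the angle opposite PR is not acute, so the smallest enclosing circle has PR as diameter.
Centre = midpoint of PR = (1, -1.5), r² = 65/4 = 16.25.
r = √(16.25) ≈ 4.031.

4.031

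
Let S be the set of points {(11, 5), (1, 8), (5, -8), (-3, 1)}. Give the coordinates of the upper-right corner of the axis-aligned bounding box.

x-range [-3, 11], y-range [-8, 8].
The upper-right corner is (11, 8).

(11, 8)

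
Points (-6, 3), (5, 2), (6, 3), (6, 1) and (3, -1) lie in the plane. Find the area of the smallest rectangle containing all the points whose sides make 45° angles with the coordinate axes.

84

In coordinates u = x + y, v = x − y the rectangle is axis-aligned; the map (x,y)→(u,v) scales areas by 2.
u-values: -3, 7, 9, 7, 2; range = 9 − (-3) = 12.
v-values: -9, 3, 3, 5, 4; range = 5 − (-9) = 14.
Area = (12 × 14) / 2 = 84.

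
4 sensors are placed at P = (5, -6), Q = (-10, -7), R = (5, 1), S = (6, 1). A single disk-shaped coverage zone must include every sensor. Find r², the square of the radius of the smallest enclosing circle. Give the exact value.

80

A smallest enclosing disk is always determined by at most three of the input points on its boundary.
The farthest pair is Q–S with squared distance 320. The circle on this segment as diameter has centre (-2, -3) and r² = 320/4 = 80.
Check P: distance² to centre = 58 ≤ 80, so it lies inside.
All remaining points lie in this disk, and no smaller disk contains both endpoints, so this is the minimum enclosing circle.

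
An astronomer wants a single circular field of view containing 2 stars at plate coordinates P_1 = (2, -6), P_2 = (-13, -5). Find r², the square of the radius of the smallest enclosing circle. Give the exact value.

56.5

The smallest circle enclosing two points has them as diameter endpoints.
Centre = midpoint = (-5.5, -5.5); r² = |P_1P_2|²/4 = 226/4 = 56.5.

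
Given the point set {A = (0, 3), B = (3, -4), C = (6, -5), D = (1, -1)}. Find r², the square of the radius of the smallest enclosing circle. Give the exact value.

25

The farthest pair is A–C with squared distance 100. The circle on this segment as diameter has centre (3, -1) and r² = 100/4 = 25.
Check B: distance² to centre = 9 ≤ 25, so it lies inside.
All remaining points lie in this disk, and no smaller disk contains both endpoints, so this is the minimum enclosing circle.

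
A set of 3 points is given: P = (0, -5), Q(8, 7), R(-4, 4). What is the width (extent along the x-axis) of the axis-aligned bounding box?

12

max x = 8, min x = -4, so width = 12.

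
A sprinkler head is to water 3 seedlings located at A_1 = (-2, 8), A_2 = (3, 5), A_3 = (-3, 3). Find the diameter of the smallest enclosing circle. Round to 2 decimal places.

6.72

Side lengths²: A_1A_2² = 34, A_1A_3² = 26, A_2A_3² = 40.
Since A_2A_3² = 40 < 34 + 26 = 60, the triangle is acute, so the smallest enclosing circle is the circumcircle.
Circumcentre = (-5/14, 71/14), r² = 1105/98.
Diameter = 2r = 2√(1105/98) ≈ 6.72.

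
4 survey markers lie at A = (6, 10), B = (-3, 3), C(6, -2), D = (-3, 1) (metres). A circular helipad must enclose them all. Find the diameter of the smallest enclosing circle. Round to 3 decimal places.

13.416

The minimum enclosing circle of a finite set is fixed by two of the points (as a diameter) or three (as a circumcircle).
The minimum enclosing circle is determined by three boundary points: A, C, D.
Their circumcentre is (3, 4) with r² = 45.
The farthest remaining point B is at distance² 37 ≤ 45.
Diameter = 2r = 2√45 ≈ 13.416.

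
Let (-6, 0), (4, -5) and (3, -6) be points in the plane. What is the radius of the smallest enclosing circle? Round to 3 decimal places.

5.590

Call the three points A, B, C in the order given.
Side lengths²: AB² = 125, AC² = 117, BC² = 2.
Since AB² = 125 ≥ 117 + 2 = 119, the angle opposite AB is not acute, so the smallest enclosing circle has AB as diameter.
Centre = midpoint of AB = (-1, -2.5), r² = 125/4 = 31.25.
r = √(31.25) ≈ 5.590.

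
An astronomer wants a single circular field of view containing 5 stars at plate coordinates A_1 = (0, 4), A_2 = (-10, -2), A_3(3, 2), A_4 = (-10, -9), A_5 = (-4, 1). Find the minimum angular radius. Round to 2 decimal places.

8.51

By Welzl's lemma the MEC is supported by two points (diametrically opposite) or three points (on a circumcircle).
The farthest pair is A_3–A_4 with squared distance 290. The circle on this segment as diameter has centre (-3.5, -3.5) and r² = 290/4 = 72.5.
Check A_1: distance² to centre = 68.5 ≤ 72.5, so it lies inside.
All remaining points lie in this disk, and no smaller disk contains both endpoints, so this is the minimum enclosing circle.
r = √(72.5) ≈ 8.51.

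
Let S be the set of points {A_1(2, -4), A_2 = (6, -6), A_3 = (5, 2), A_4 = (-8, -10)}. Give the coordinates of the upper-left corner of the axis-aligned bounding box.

x-range [-8, 6], y-range [-10, 2].
The upper-left corner is (-8, 2).

(-8, 2)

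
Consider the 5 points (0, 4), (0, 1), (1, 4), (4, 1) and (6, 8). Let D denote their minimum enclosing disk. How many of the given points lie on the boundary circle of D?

2

By Welzl's lemma the MEC is supported by two points (diametrically opposite) or three points (on a circumcircle).
The farthest pair is (0, 1)–(6, 8) with squared distance 85. The circle on this segment as diameter has centre (3, 4.5) and r² = 85/4 = 21.25.
Check (0, 4): distance² to centre = 9.25 ≤ 21.25, so it lies inside.
All remaining points lie in this disk, and no smaller disk contains both endpoints, so this is the minimum enclosing circle.
The points at distance exactly r from the centre are (0, 1), (6, 8) — 2 points.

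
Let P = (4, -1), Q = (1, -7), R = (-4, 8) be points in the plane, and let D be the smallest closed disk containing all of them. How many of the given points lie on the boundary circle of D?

Side lengths²: PQ² = 45, PR² = 145, QR² = 250.
Since QR² = 250 ≥ 145 + 45 = 190, the angle opposite QR is not acute, so the smallest enclosing circle has QR as diameter.
Centre = midpoint of QR = (-1.5, 0.5), r² = 250/4 = 62.5.
The points at distance exactly r from the centre are Q, R — 2 points.

2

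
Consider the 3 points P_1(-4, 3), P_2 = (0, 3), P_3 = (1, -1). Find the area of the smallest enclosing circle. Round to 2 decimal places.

Side lengths²: P_1P_2² = 16, P_1P_3² = 41, P_2P_3² = 17.
Since P_1P_3² = 41 ≥ 17 + 16 = 33, the angle opposite P_1P_3 is not acute, so the smallest enclosing circle has P_1P_3 as diameter.
Centre = midpoint of P_1P_3 = (-1.5, 1), r² = 41/4 = 10.25.
Area = π·r² = π·10.25 ≈ 32.20.

32.20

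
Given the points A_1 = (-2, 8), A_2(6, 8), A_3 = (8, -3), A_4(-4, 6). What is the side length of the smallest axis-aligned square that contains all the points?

12

The bounding box has width 12 and height 11.
An axis-aligned square enclosing the set must have side ≥ max(width, height).
So the minimum side is max(12, 11) = 12.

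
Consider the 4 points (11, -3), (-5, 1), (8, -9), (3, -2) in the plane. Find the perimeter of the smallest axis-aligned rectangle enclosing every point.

Width = max x − min x = 11 − (-5) = 16.
Height = max y − min y = 1 − (-9) = 10.
Perimeter = 2(16 + 10) = 52.

52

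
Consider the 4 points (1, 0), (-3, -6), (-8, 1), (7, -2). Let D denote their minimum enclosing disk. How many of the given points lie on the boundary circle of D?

A smallest enclosing disk is always determined by at most three of the input points on its boundary.
The farthest pair is (-8, 1)–(7, -2) with squared distance 234. The circle on this segment as diameter has centre (-0.5, -0.5) and r² = 234/4 = 58.5.
Check (1, 0): distance² to centre = 2.5 ≤ 58.5, so it lies inside.
All remaining points lie in this disk, and no smaller disk contains both endpoints, so this is the minimum enclosing circle.
The points at distance exactly r from the centre are (-8, 1), (7, -2) — 2 points.

2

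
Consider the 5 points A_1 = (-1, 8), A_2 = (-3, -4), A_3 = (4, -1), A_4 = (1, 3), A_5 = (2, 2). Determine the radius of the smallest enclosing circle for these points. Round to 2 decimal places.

6.11

A smallest enclosing disk is always determined by at most three of the input points on its boundary.
The minimum enclosing circle is determined by three boundary points: A_1, A_2, A_3.
Their circumcentre is (-18/13, 74/39) with r² = 56869/1521.
The farthest remaining point A_5 is at distance² 17440/1521 ≤ 56869/1521.
r = √(56869/1521) ≈ 6.11.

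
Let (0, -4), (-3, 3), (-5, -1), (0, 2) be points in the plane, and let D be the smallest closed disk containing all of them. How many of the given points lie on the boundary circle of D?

2

The farthest pair is (0, -4)–(-3, 3) with squared distance 58. The circle on this segment as diameter has centre (-1.5, -0.5) and r² = 58/4 = 14.5.
Check (-5, -1): distance² to centre = 12.5 ≤ 14.5, so it lies inside.
All remaining points lie in this disk, and no smaller disk contains both endpoints, so this is the minimum enclosing circle.
The points at distance exactly r from the centre are (0, -4), (-3, 3) — 2 points.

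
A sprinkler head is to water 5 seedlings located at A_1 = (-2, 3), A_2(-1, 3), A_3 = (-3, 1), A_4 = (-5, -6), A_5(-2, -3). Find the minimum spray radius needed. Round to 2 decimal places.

The minimum enclosing circle of a finite set is fixed by two of the points (as a diameter) or three (as a circumcircle).
The farthest pair is A_2–A_4 with squared distance 97. The circle on this segment as diameter has centre (-3, -1.5) and r² = 97/4 = 24.25.
Check A_1: distance² to centre = 21.25 ≤ 24.25, so it lies inside.
All remaining points lie in this disk, and no smaller disk contains both endpoints, so this is the minimum enclosing circle.
r = √(24.25) ≈ 4.92.

4.92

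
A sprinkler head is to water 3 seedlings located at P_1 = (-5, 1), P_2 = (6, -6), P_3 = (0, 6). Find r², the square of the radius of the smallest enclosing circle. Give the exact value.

425/9

Side lengths²: P_1P_2² = 170, P_1P_3² = 50, P_2P_3² = 180.
Since P_2P_3² = 180 < 170 + 50 = 220, the triangle is acute, so the smallest enclosing circle is the circumcircle.
Circumcentre = (5/3, -2/3), r² = 425/9.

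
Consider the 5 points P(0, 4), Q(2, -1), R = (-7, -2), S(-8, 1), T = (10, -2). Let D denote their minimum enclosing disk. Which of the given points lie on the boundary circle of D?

S, T

By Welzl's lemma the MEC is supported by two points (diametrically opposite) or three points (on a circumcircle).
The farthest pair is S–T with squared distance 333. The circle on this segment as diameter has centre (1, -0.5) and r² = 333/4 = 83.25.
Check P: distance² to centre = 21.25 ≤ 83.25, so it lies inside.
All remaining points lie in this disk, and no smaller disk contains both endpoints, so this is the minimum enclosing circle.
The points at distance exactly r from the centre are S, T — 2 points.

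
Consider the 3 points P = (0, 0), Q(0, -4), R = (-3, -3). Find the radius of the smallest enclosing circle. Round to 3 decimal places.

Side lengths²: PQ² = 16, PR² = 18, QR² = 10.
Since PR² = 18 < 16 + 10 = 26, the triangle is acute, so the smallest enclosing circle is the circumcircle.
Circumcentre = (-1, -2), r² = 5.
r = √5 ≈ 2.236.

2.236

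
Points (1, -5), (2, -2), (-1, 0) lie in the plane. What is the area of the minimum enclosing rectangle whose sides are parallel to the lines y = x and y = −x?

In coordinates u = x + y, v = x − y the rectangle is axis-aligned; the map (x,y)→(u,v) scales areas by 2.
u-values: -4, 0, -1; range = 0 − (-4) = 4.
v-values: 6, 4, -1; range = 6 − (-1) = 7.
Area = (4 × 7) / 2 = 14.

14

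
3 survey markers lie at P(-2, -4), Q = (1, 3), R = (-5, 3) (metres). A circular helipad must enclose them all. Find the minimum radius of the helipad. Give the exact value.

29/7

Side lengths²: PQ² = 58, PR² = 58, QR² = 36.
Since PR² = 58 < 58 + 36 = 94, the triangle is acute, so the smallest enclosing circle is the circumcircle.
Circumcentre = (-2, 1/7), r² = 841/49.
r = √(841/49) = 29/7.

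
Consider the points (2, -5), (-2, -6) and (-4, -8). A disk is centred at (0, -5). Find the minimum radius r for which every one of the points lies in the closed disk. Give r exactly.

The required radius is the distance from (0, -5) to the farthest point.
Squared distances: 4, 5, 25.
Maximum is 25, attained at (-4, -8).
r = √25 = 5.

5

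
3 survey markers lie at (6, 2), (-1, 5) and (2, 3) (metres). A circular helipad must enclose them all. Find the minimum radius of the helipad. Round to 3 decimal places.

3.808

Call the three points A, B, C in the order given.
Side lengths²: AB² = 58, AC² = 17, BC² = 13.
Since AB² = 58 ≥ 17 + 13 = 30, the angle opposite AB is not acute, so the smallest enclosing circle has AB as diameter.
Centre = midpoint of AB = (2.5, 3.5), r² = 58/4 = 14.5.
r = √(14.5) ≈ 3.808.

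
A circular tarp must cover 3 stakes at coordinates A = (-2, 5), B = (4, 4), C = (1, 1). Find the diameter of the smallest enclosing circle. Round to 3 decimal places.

Side lengths²: AB² = 37, AC² = 25, BC² = 18.
Since AB² = 37 < 25 + 18 = 43, the triangle is acute, so the smallest enclosing circle is the circumcircle.
Circumcentre = (13/14, 57/14), r² = 925/98.
Diameter = 2r = 2√(925/98) ≈ 6.145.

6.145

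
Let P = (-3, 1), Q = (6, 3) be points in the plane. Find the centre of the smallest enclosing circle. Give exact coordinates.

The smallest circle enclosing two points has them as diameter endpoints.
Centre = midpoint = (1.5, 2); r² = |PQ|²/4 = 85/4 = 21.25.
Centre = (1.5, 2).

(1.5, 2)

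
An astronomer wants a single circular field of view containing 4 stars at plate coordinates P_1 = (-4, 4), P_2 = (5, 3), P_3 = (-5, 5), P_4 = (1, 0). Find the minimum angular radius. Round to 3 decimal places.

5.099

A smallest enclosing disk is always determined by at most three of the input points on its boundary.
The farthest pair is P_2–P_3 with squared distance 104. The circle on this segment as diameter has centre (0, 4) and r² = 104/4 = 26.
Check P_1: distance² to centre = 16 ≤ 26, so it lies inside.
All remaining points lie in this disk, and no smaller disk contains both endpoints, so this is the minimum enclosing circle.
r = √26 ≈ 5.099.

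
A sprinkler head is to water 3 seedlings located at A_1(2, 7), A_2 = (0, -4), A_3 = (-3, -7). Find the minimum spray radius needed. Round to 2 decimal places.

Side lengths²: A_1A_2² = 125, A_1A_3² = 221, A_2A_3² = 18.
Since A_1A_3² = 221 ≥ 125 + 18 = 143, the angle opposite A_1A_3 is not acute, so the smallest enclosing circle has A_1A_3 as diameter.
Centre = midpoint of A_1A_3 = (-0.5, 0), r² = 221/4 = 55.25.
r = √(55.25) ≈ 7.43.

7.43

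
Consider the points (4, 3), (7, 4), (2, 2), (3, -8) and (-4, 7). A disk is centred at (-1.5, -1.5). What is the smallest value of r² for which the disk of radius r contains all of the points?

The required radius is the distance from (-1.5, -1.5) to the farthest point.
Squared distances: 50.5, 102.5, 24.5, 62.5, 78.5.
Maximum is 102.5, attained at (7, 4).

102.5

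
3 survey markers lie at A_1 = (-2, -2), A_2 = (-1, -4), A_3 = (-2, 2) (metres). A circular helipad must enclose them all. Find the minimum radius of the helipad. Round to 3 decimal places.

Side lengths²: A_1A_2² = 5, A_1A_3² = 16, A_2A_3² = 37.
Since A_2A_3² = 37 ≥ 16 + 5 = 21, the angle opposite A_2A_3 is not acute, so the smallest enclosing circle has A_2A_3 as diameter.
Centre = midpoint of A_2A_3 = (-1.5, -1), r² = 37/4 = 9.25.
r = √(9.25) ≈ 3.041.

3.041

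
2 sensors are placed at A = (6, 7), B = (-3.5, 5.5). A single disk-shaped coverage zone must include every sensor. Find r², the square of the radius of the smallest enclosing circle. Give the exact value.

23.125

The smallest circle enclosing two points has them as diameter endpoints.
Centre = midpoint = (1.25, 6.25); r² = |AB|²/4 = 92.5/4 = 23.125.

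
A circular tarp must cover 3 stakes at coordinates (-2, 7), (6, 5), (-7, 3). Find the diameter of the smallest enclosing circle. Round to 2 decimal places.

13.15

Call the three points A, B, C in the order given.
Side lengths²: AB² = 68, AC² = 41, BC² = 173.
Since BC² = 173 ≥ 68 + 41 = 109, the angle opposite BC is not acute, so the smallest enclosing circle has BC as diameter.
Centre = midpoint of BC = (-0.5, 4), r² = 173/4 = 43.25.
Diameter = 2r = 2√(43.25) ≈ 13.15.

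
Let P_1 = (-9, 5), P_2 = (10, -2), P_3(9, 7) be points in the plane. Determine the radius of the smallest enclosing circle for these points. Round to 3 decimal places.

10.124

Side lengths²: P_1P_2² = 410, P_1P_3² = 328, P_2P_3² = 82.
Since P_1P_2² = 410 ≥ 328 + 82 = 410, the angle opposite P_1P_2 is not acute, so the smallest enclosing circle has P_1P_2 as diameter.
Centre = midpoint of P_1P_2 = (0.5, 1.5), r² = 410/4 = 102.5.
r = √(102.5) ≈ 10.124.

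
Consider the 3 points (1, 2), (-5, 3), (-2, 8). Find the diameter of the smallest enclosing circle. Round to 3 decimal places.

Call the three points A, B, C in the order given.
Side lengths²: AB² = 37, AC² = 45, BC² = 34.
Since AC² = 45 < 37 + 34 = 71, the triangle is acute, so the smallest enclosing circle is the circumcircle.
Circumcentre = (-37/22, 97/22), r² = 3145/242.
Diameter = 2r = 2√(3145/242) ≈ 7.210.

7.210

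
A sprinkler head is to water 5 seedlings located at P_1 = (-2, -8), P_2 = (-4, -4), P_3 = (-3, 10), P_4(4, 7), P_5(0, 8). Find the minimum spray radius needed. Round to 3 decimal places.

9.014

By Welzl's lemma the MEC is supported by two points (diametrically opposite) or three points (on a circumcircle).
The farthest pair is P_1–P_3 with squared distance 325. The circle on this segment as diameter has centre (-2.5, 1) and r² = 325/4 = 81.25.
Check P_2: distance² to centre = 27.25 ≤ 81.25, so it lies inside.
All remaining points lie in this disk, and no smaller disk contains both endpoints, so this is the minimum enclosing circle.
r = √(81.25) ≈ 9.014.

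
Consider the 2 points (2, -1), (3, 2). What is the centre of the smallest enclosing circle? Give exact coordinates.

(2.5, 0.5)

The smallest circle enclosing two points has them as diameter endpoints.
Centre = midpoint = (2.5, 0.5); r² = |(2, -1)−(3, 2)|²/4 = 10/4 = 2.5.
Centre = (2.5, 0.5).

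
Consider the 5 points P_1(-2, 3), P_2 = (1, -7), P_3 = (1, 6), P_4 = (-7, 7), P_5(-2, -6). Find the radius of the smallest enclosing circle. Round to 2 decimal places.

8.06

The farthest pair is P_2–P_4 with squared distance 260. The circle on this segment as diameter has centre (-3, 0) and r² = 260/4 = 65.
Check P_1: distance² to centre = 10 ≤ 65, so it lies inside.
All remaining points lie in this disk, and no smaller disk contains both endpoints, so this is the minimum enclosing circle.
r = √65 ≈ 8.06.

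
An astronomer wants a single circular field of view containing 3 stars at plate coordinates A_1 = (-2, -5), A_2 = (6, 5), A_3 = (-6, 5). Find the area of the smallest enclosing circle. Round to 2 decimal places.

Side lengths²: A_1A_2² = 164, A_1A_3² = 116, A_2A_3² = 144.
Since A_1A_2² = 164 < 144 + 116 = 260, the triangle is acute, so the smallest enclosing circle is the circumcircle.
Circumcentre = (0, 1.6), r² = 47.56.
Area = π·r² = π·47.56 ≈ 149.41.

149.41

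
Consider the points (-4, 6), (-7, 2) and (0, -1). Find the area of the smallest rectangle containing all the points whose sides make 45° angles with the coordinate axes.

In coordinates u = x + y, v = x − y the rectangle is axis-aligned; the map (x,y)→(u,v) scales areas by 2.
u-values: 2, -5, -1; range = 2 − (-5) = 7.
v-values: -10, -9, 1; range = 1 − (-10) = 11.
Area = (7 × 11) / 2 = 38.5.

38.5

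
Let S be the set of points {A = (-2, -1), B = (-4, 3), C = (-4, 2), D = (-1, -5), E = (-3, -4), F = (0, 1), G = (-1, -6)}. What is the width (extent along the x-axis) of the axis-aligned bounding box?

4

max x = 0, min x = -4, so width = 4.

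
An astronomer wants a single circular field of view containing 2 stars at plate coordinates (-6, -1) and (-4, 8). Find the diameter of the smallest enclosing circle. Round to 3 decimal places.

9.220

The smallest circle enclosing two points has them as diameter endpoints.
Centre = midpoint = (-5, 3.5); r² = |(-6, -1)−(-4, 8)|²/4 = 85/4 = 21.25.
Diameter = 2r = 2√(21.25) ≈ 9.220.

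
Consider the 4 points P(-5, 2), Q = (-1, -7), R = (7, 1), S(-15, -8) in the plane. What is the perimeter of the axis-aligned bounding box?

64

Width = max x − min x = 7 − (-15) = 22.
Height = max y − min y = 2 − (-8) = 10.
Perimeter = 2(22 + 10) = 64.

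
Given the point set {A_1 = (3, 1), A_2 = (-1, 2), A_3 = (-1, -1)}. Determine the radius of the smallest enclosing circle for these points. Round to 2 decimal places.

Side lengths²: A_1A_2² = 17, A_1A_3² = 20, A_2A_3² = 9.
Since A_1A_3² = 20 < 17 + 9 = 26, the triangle is acute, so the smallest enclosing circle is the circumcircle.
Circumcentre = (0.75, 0.5), r² = 5.3125.
r = √(5.3125) ≈ 2.30.

2.30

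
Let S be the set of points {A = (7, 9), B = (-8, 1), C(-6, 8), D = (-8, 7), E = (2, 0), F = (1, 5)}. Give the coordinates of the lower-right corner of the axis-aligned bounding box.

x-range [-8, 7], y-range [0, 9].
The lower-right corner is (7, 0).

(7, 0)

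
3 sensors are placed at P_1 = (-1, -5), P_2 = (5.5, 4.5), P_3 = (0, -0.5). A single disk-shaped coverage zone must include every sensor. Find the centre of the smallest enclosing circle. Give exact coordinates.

(2.25, -0.25)

Side lengths²: P_1P_2² = 132.5, P_1P_3² = 21.25, P_2P_3² = 55.25.
Since P_1P_2² = 132.5 ≥ 55.25 + 21.25 = 76.5, the angle opposite P_1P_2 is not acute, so the smallest enclosing circle has P_1P_2 as diameter.
Centre = midpoint of P_1P_2 = (2.25, -0.25), r² = 132.5/4 = 33.125.
Centre = (2.25, -0.25).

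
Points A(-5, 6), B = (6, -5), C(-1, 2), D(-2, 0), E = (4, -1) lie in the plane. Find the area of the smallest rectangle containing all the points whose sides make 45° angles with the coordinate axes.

In coordinates u = x + y, v = x − y the rectangle is axis-aligned; the map (x,y)→(u,v) scales areas by 2.
u-values: 1, 1, 1, -2, 3; range = 3 − (-2) = 5.
v-values: -11, 11, -3, -2, 5; range = 11 − (-11) = 22.
Area = (5 × 22) / 2 = 55.

55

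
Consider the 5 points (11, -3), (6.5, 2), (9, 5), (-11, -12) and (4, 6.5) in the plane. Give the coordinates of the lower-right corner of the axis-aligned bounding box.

x-range [-11, 11], y-range [-12, 6.5].
The lower-right corner is (11, -12).

(11, -12)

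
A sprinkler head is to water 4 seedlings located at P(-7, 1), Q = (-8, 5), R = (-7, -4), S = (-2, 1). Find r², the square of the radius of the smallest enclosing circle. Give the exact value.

21.32

By Welzl's lemma the MEC is supported by two points (diametrically opposite) or three points (on a circumcircle).
The minimum enclosing circle is determined by three boundary points: Q, R, S.
Their circumcentre is (-6.6, 0.6) with r² = 21.32.
The farthest remaining point P is at distance² 0.32 ≤ 21.32.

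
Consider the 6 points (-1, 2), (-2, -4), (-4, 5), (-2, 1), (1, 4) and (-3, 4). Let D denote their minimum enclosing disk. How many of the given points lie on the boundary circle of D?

3

The minimum enclosing circle is determined by three boundary points: (-2, -4), (-4, 5), (1, 4).
Their circumcentre is (-195/86, 57/86) with r² = 80665/3698.
The farthest remaining point (-3, 4) is at distance² 43169/3698 ≤ 80665/3698.
The points at distance exactly r from the centre are (-2, -4), (-4, 5), (1, 4) — 3 points.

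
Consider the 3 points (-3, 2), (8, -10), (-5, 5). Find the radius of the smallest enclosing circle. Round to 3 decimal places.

9.925

Call the three points A, B, C in the order given.
Side lengths²: AB² = 265, AC² = 13, BC² = 394.
Since BC² = 394 ≥ 265 + 13 = 278, the angle opposite BC is not acute, so the smallest enclosing circle has BC as diameter.
Centre = midpoint of BC = (1.5, -2.5), r² = 394/4 = 98.5.
r = √(98.5) ≈ 9.925.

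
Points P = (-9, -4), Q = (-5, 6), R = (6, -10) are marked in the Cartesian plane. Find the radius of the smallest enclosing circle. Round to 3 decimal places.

9.708

Side lengths²: PQ² = 116, PR² = 261, QR² = 377.
Since QR² = 377 ≥ 261 + 116 = 377, the angle opposite QR is not acute, so the smallest enclosing circle has QR as diameter.
Centre = midpoint of QR = (0.5, -2), r² = 377/4 = 94.25.
r = √(94.25) ≈ 9.708.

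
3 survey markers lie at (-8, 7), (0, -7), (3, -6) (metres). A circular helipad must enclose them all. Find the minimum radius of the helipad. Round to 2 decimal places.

Call the three points A, B, C in the order given.
Side lengths²: AB² = 260, AC² = 290, BC² = 10.
Since AC² = 290 ≥ 260 + 10 = 270, the angle opposite AC is not acute, so the smallest enclosing circle has AC as diameter.
Centre = midpoint of AC = (-2.5, 0.5), r² = 290/4 = 72.5.
r = √(72.5) ≈ 8.51.

8.51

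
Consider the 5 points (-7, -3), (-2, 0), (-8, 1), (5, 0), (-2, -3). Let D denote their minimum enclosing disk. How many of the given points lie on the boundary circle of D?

3

The farthest pair is (-8, 1)–(5, 0) with squared distance 170. The circle on this segment as diameter has centre (-1.5, 0.5) and r² = 170/4 = 42.5.
Check (-7, -3): distance² to centre = 42.5 ≤ 42.5, so it lies inside.
All remaining points lie in this disk, and no smaller disk contains both endpoints, so this is the minimum enclosing circle.
The points at distance exactly r from the centre are (-7, -3), (-8, 1), (5, 0) — 3 points.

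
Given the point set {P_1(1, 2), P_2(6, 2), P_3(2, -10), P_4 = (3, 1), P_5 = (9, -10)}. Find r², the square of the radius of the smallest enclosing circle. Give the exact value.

52

The farthest pair is P_1–P_5 with squared distance 208. The circle on this segment as diameter has centre (5, -4) and r² = 208/4 = 52.
Check P_2: distance² to centre = 37 ≤ 52, so it lies inside.
All remaining points lie in this disk, and no smaller disk contains both endpoints, so this is the minimum enclosing circle.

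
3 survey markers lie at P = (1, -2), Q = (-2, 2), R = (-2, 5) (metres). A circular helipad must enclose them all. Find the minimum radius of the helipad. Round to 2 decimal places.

3.81

Side lengths²: PQ² = 25, PR² = 58, QR² = 9.
Since PR² = 58 ≥ 25 + 9 = 34, the angle opposite PR is not acute, so the smallest enclosing circle has PR as diameter.
Centre = midpoint of PR = (-0.5, 1.5), r² = 58/4 = 14.5.
r = √(14.5) ≈ 3.81.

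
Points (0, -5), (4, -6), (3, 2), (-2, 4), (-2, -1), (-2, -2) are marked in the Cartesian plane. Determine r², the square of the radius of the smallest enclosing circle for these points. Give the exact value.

34

By Welzl's lemma the MEC is supported by two points (diametrically opposite) or three points (on a circumcircle).
The farthest pair is (4, -6)–(-2, 4) with squared distance 136. The circle on this segment as diameter has centre (1, -1) and r² = 136/4 = 34.
Check (0, -5): distance² to centre = 17 ≤ 34, so it lies inside.
All remaining points lie in this disk, and no smaller disk contains both endpoints, so this is the minimum enclosing circle.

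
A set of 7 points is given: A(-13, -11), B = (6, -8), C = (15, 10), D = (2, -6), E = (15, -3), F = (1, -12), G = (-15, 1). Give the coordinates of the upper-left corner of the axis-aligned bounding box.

(-15, 10)

x-range [-15, 15], y-range [-12, 10].
The upper-left corner is (-15, 10).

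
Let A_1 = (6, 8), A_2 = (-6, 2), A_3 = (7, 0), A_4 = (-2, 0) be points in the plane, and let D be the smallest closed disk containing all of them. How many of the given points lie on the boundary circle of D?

The minimum enclosing circle is determined by three boundary points: A_1, A_2, A_3.
Their circumcentre is (29/34, 56/17) with r² = 56225/1156.
The farthest remaining point A_4 is at distance² 21953/1156 ≤ 56225/1156.
The points at distance exactly r from the centre are A_1, A_2, A_3 — 3 points.

3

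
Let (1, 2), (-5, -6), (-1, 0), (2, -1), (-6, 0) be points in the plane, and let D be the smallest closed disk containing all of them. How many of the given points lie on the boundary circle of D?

The farthest pair is (1, 2)–(-5, -6) with squared distance 100. The circle on this segment as diameter has centre (-2, -2) and r² = 100/4 = 25.
Check (-1, 0): distance² to centre = 5 ≤ 25, so it lies inside.
All remaining points lie in this disk, and no smaller disk contains both endpoints, so this is the minimum enclosing circle.
The points at distance exactly r from the centre are (1, 2), (-5, -6) — 2 points.

2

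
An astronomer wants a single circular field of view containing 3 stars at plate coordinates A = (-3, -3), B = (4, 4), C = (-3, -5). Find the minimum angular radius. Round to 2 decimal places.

5.70

Side lengths²: AB² = 98, AC² = 4, BC² = 130.
Since BC² = 130 ≥ 98 + 4 = 102, the angle opposite BC is not acute, so the smallest enclosing circle has BC as diameter.
Centre = midpoint of BC = (0.5, -0.5), r² = 130/4 = 32.5.
r = √(32.5) ≈ 5.70.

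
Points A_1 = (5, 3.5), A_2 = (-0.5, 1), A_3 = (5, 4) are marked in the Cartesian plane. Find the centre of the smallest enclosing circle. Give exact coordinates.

(2.25, 2.5)

Side lengths²: A_1A_2² = 36.5, A_1A_3² = 0.25, A_2A_3² = 39.25.
Since A_2A_3² = 39.25 ≥ 36.5 + 0.25 = 36.75, the angle opposite A_2A_3 is not acute, so the smallest enclosing circle has A_2A_3 as diameter.
Centre = midpoint of A_2A_3 = (2.25, 2.5), r² = 39.25/4 = 9.8125.
Centre = (2.25, 2.5).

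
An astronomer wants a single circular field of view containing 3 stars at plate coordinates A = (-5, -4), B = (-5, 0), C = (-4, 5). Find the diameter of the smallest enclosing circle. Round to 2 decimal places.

9.06

Side lengths²: AB² = 16, AC² = 82, BC² = 26.
Since AC² = 82 ≥ 26 + 16 = 42, the angle opposite AC is not acute, so the smallest enclosing circle has AC as diameter.
Centre = midpoint of AC = (-4.5, 0.5), r² = 82/4 = 20.5.
Diameter = 2r = 2√(20.5) ≈ 9.06.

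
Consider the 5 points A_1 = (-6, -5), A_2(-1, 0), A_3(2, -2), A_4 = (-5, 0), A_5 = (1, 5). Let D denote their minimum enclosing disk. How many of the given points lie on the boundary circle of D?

A smallest enclosing disk is always determined by at most three of the input points on its boundary.
The farthest pair is A_1–A_5 with squared distance 149. The circle on this segment as diameter has centre (-2.5, 0) and r² = 149/4 = 37.25.
Check A_2: distance² to centre = 2.25 ≤ 37.25, so it lies inside.
All remaining points lie in this disk, and no smaller disk contains both endpoints, so this is the minimum enclosing circle.
The points at distance exactly r from the centre are A_1, A_5 — 2 points.

2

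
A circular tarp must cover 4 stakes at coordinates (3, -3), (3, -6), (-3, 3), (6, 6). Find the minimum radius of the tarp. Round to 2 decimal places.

A smallest enclosing disk is always determined by at most three of the input points on its boundary.
The minimum enclosing circle is determined by three boundary points: (3, -6), (-3, 3), (6, 6).
Their circumcentre is (63/22, 9/22) with r² = 9945/242.
The farthest remaining point (3, -3) is at distance² 2817/242 ≤ 9945/242.
r = √(9945/242) ≈ 6.41.

6.41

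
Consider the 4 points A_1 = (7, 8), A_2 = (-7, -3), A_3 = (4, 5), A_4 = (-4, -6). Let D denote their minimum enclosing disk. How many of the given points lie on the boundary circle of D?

The minimum enclosing circle of a finite set is fixed by two of the points (as a diameter) or three (as a circumcircle).
The minimum enclosing circle is determined by three boundary points: A_1, A_2, A_4.
Their circumcentre is (0.66, 1.66) with r² = 80.3912.
The farthest remaining point A_3 is at distance² 22.3112 ≤ 80.3912.
The points at distance exactly r from the centre are A_1, A_2, A_4 — 3 points.

3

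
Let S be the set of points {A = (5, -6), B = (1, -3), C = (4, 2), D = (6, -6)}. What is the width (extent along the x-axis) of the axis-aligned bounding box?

5

max x = 6, min x = 1, so width = 5.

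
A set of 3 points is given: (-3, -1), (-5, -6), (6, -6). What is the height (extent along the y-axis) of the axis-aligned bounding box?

5

max y = -1, min y = -6, so height = 5.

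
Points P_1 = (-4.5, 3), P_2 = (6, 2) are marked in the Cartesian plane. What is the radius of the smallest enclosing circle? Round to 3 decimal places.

The smallest circle enclosing two points has them as diameter endpoints.
Centre = midpoint = (0.75, 2.5); r² = |P_1P_2|²/4 = 111.25/4 = 27.8125.
r = √(27.8125) ≈ 5.274.

5.274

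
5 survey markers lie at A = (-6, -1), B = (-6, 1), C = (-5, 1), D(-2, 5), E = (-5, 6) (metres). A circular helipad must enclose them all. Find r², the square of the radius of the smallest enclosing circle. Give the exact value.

1625/121

The minimum enclosing circle of a finite set is fixed by two of the points (as a diameter) or three (as a circumcircle).
The minimum enclosing circle is determined by three boundary points: A, D, E.
Their circumcentre is (-50/11, 26/11) with r² = 1625/121.
The farthest remaining point B is at distance² 481/121 ≤ 1625/121.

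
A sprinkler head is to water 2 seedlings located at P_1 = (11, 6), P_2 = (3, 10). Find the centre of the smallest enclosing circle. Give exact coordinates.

(7, 8)

The smallest circle enclosing two points has them as diameter endpoints.
Centre = midpoint = (7, 8); r² = |P_1P_2|²/4 = 80/4 = 20.
Centre = (7, 8).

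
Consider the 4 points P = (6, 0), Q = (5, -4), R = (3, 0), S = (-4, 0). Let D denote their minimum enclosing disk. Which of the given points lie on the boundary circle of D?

P, Q, S

By Welzl's lemma the MEC is supported by two points (diametrically opposite) or three points (on a circumcircle).
The minimum enclosing circle is determined by three boundary points: P, Q, S.
Their circumcentre is (1, -0.875) with r² = 25.765625.
The farthest remaining point R is at distance² 4.765625 ≤ 25.765625.
The points at distance exactly r from the centre are P, Q, S — 3 points.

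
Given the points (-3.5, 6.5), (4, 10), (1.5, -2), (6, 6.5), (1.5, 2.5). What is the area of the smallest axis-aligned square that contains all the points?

144

The bounding box has width 9.5 and height 12.
An axis-aligned square enclosing the set must have side ≥ max(width, height).
So the minimum side is max(9.5, 12) = 12.
Area = 12² = 144.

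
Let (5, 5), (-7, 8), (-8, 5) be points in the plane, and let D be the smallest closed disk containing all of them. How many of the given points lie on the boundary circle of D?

Call the three points A, B, C in the order given.
Side lengths²: AB² = 153, AC² = 169, BC² = 10.
Since AC² = 169 ≥ 153 + 10 = 163, the angle opposite AC is not acute, so the smallest enclosing circle has AC as diameter.
Centre = midpoint of AC = (-1.5, 5), r² = 169/4 = 42.25.
The points at distance exactly r from the centre are (5, 5), (-8, 5) — 2 points.

2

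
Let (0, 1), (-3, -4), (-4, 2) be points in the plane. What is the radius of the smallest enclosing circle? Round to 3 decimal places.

3.179

Call the three points A, B, C in the order given.
Side lengths²: AB² = 34, AC² = 17, BC² = 37.
Since BC² = 37 < 34 + 17 = 51, the triangle is acute, so the smallest enclosing circle is the circumcircle.
Circumcentre = (-119/46, -39/46), r² = 10693/1058.
r = √(10693/1058) ≈ 3.179.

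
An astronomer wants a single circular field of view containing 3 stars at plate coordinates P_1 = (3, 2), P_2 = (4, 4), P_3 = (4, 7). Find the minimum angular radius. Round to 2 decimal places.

Side lengths²: P_1P_2² = 5, P_1P_3² = 26, P_2P_3² = 9.
Since P_1P_3² = 26 ≥ 9 + 5 = 14, the angle opposite P_1P_3 is not acute, so the smallest enclosing circle has P_1P_3 as diameter.
Centre = midpoint of P_1P_3 = (3.5, 4.5), r² = 26/4 = 6.5.
r = √(6.5) ≈ 2.55.

2.55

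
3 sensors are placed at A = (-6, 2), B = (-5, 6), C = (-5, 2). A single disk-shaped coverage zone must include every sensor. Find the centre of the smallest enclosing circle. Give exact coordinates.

(-5.5, 4)

Side lengths²: AB² = 17, AC² = 1, BC² = 16.
Since AB² = 17 ≥ 16 + 1 = 17, the angle opposite AB is not acute, so the smallest enclosing circle has AB as diameter.
Centre = midpoint of AB = (-5.5, 4), r² = 17/4 = 4.25.
Centre = (-5.5, 4).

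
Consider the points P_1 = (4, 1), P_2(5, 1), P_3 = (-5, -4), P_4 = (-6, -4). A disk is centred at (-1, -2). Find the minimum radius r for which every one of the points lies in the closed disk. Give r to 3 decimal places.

6.708

The required radius is the distance from (-1, -2) to the farthest point.
Squared distances: 34, 45, 20, 29.
Maximum is 45, attained at P_2.
r = √45 ≈ 6.708.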